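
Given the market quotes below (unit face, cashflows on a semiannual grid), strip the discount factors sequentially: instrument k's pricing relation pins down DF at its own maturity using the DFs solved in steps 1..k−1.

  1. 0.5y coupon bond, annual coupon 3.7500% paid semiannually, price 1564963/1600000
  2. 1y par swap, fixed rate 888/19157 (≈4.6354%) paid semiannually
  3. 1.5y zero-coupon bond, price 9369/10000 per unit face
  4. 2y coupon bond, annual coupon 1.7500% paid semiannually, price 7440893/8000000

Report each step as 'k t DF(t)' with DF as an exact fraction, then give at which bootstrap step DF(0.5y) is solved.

1 1/2 9601/10000
2 1 2389/2500
3 3/2 9369/10000
4 2 8973/10000
DF(0.5y) is solved at step 1

step 1 [0.5y] bond c/2=3/160: DF=(1564963/1600000 − 3/160·(0))/(1+3/160) = 9601/10000 ≈ 0.960100
step 2 [1y] swap r/2=444/19157: DF=(1 − 444/19157·(0.960100))/(1+444/19157) = 2389/2500 ≈ 0.955600
step 3 [1.5y] zero: DF = P = 9369/10000 ≈ 0.936900
step 4 [2y] bond c/2=7/800: DF=(7440893/8000000 − 7/800·(0.960100+0.955600+0.936900))/(1+7/800) = 8973/10000 ≈ 0.897300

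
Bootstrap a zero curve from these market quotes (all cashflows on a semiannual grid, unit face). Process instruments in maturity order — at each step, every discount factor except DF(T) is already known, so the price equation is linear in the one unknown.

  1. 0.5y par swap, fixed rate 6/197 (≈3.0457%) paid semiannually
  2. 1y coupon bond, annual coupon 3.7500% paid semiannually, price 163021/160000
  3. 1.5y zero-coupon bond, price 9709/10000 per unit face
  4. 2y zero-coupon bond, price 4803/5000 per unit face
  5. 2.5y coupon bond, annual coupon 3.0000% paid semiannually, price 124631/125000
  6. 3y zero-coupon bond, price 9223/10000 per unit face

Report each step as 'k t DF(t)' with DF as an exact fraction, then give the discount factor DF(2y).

step 1 [0.5y] swap r/2=3/197: DF=(1 − 3/197·(0))/(1+3/197) = 197/200 ≈ 0.985000
step 2 [1y] bond c/2=3/160: DF=(163021/160000 − 3/160·(0.985000))/(1+3/160) = 491/500 ≈ 0.982000
step 3 [1.5y] zero: DF = P = 9709/10000 ≈ 0.970900
step 4 [2y] zero: DF = P = 4803/5000 ≈ 0.960600
step 5 [2.5y] bond c/2=3/200: DF=(124631/125000 − 3/200·(0.985000+0.982000+0.970900+0.960600))/(1+3/200) = 9247/10000 ≈ 0.924700
step 6 [3y] zero: DF = P = 9223/10000 ≈ 0.922300

1 1/2 197/200
2 1 491/500
3 3/2 9709/10000
4 2 4803/5000
5 5/2 9247/10000
6 3 9223/10000
DF(2y) = 4803/5000 ≈ 0.960600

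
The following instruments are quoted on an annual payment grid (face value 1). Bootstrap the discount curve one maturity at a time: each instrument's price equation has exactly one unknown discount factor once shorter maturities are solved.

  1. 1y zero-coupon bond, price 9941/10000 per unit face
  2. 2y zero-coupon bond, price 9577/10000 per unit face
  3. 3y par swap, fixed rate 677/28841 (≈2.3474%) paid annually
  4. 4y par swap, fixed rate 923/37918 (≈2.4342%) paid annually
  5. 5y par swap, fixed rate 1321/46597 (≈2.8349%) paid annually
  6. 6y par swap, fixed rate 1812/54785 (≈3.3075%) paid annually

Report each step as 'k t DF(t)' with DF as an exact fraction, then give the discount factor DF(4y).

step 1 [1y] zero: DF = P = 9941/10000 ≈ 0.994100
step 2 [2y] zero: DF = P = 9577/10000 ≈ 0.957700
step 3 [3y] swap r/1=677/28841: DF=(1 − 677/28841·(0.994100+0.957700))/(1+677/28841) = 9323/10000 ≈ 0.932300
step 4 [4y] swap r/1=923/37918: DF=(1 − 923/37918·(0.994100+0.957700+0.932300))/(1+923/37918) = 9077/10000 ≈ 0.907700
step 5 [5y] swap r/1=1321/46597: DF=(1 − 1321/46597·(0.994100+0.957700+0.932300+0.907700))/(1+1321/46597) = 8679/10000 ≈ 0.867900
step 6 [6y] swap r/1=1812/54785: DF=(1 − 1812/54785·(0.994100+0.957700+0.932300+0.907700+0.867900))/(1+1812/54785) = 2047/2500 ≈ 0.818800

1 1 9941/10000
2 2 9577/10000
3 3 9323/10000
4 4 9077/10000
5 5 8679/10000
6 6 2047/2500
DF(4y) = 9077/10000 ≈ 0.907700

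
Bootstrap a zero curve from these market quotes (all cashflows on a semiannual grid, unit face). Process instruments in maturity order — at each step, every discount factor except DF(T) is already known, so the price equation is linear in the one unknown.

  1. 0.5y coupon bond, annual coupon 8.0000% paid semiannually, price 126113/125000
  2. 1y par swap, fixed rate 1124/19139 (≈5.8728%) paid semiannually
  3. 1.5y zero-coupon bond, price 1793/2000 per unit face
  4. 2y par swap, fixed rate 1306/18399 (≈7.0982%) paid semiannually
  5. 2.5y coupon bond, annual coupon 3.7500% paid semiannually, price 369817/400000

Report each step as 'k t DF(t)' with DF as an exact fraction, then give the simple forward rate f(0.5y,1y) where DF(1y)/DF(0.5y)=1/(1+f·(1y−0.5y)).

step 1 [0.5y] bond c/2=1/25: DF=(126113/125000 − 1/25·(0))/(1+1/25) = 9701/10000 ≈ 0.970100
step 2 [1y] swap r/2=562/19139: DF=(1 − 562/19139·(0.970100))/(1+562/19139) = 4719/5000 ≈ 0.943800
step 3 [1.5y] zero: DF = P = 1793/2000 ≈ 0.896500
step 4 [2y] swap r/2=653/18399: DF=(1 − 653/18399·(0.970100+0.943800+0.896500))/(1+653/18399) = 4347/5000 ≈ 0.869400
step 5 [2.5y] bond c/2=3/160: DF=(369817/400000 − 3/160·(0.970100+0.943800+0.896500+0.869400))/(1+3/160) = 4199/5000 ≈ 0.839800

1 1/2 9701/10000
2 1 4719/5000
3 3/2 1793/2000
4 2 4347/5000
5 5/2 4199/5000
f(0.5y,1y) = ((9701/10000)/(4719/5000) − 1)/(1/2) = 263/4719 ≈ 5.5732%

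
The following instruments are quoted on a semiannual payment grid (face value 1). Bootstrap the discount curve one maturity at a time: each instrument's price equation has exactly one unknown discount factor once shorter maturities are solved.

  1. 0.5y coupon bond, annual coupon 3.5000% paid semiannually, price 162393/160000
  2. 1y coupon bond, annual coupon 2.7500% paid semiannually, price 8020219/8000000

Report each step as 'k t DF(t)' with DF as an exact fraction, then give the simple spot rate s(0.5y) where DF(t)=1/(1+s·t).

1 1/2 399/400
2 1 4877/5000
s(0.5y) = (1/(399/400) − 1)/(1/2) = 2/399 ≈ 0.5013%

step 1 [0.5y] bond c/2=7/400: DF=(162393/160000 − 7/400·(0))/(1+7/400) = 399/400 ≈ 0.997500
step 2 [1y] bond c/2=11/800: DF=(8020219/8000000 − 11/800·(0.997500))/(1+11/800) = 4877/5000 ≈ 0.975400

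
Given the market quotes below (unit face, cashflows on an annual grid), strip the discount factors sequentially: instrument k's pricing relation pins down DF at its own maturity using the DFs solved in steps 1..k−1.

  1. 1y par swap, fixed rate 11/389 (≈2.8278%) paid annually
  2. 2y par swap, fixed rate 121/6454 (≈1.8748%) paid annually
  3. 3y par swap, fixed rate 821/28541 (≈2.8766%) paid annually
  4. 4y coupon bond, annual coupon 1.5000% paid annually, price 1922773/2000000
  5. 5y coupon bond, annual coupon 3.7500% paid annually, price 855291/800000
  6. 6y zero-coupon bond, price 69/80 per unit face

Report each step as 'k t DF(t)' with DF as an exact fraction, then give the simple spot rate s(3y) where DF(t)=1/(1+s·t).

step 1 [1y] swap r/1=11/389: DF=(1 − 11/389·(0))/(1+11/389) = 389/400 ≈ 0.972500
step 2 [2y] swap r/1=121/6454: DF=(1 − 121/6454·(0.972500))/(1+121/6454) = 9637/10000 ≈ 0.963700
step 3 [3y] swap r/1=821/28541: DF=(1 − 821/28541·(0.972500+0.963700))/(1+821/28541) = 9179/10000 ≈ 0.917900
step 4 [4y] bond c/1=3/200: DF=(1922773/2000000 − 3/200·(0.972500+0.963700+0.917900))/(1+3/200) = 181/200 ≈ 0.905000
step 5 [5y] bond c/1=3/80: DF=(855291/800000 − 3/80·(0.972500+0.963700+0.917900+0.905000))/(1+3/80) = 4473/5000 ≈ 0.894600
step 6 [6y] zero: DF = P = 69/80 ≈ 0.862500

1 1 389/400
2 2 9637/10000
3 3 9179/10000
4 4 181/200
5 5 4473/5000
6 6 69/80
s(3y) = (1/(9179/10000) − 1)/(3) = 821/27537 ≈ 2.9814%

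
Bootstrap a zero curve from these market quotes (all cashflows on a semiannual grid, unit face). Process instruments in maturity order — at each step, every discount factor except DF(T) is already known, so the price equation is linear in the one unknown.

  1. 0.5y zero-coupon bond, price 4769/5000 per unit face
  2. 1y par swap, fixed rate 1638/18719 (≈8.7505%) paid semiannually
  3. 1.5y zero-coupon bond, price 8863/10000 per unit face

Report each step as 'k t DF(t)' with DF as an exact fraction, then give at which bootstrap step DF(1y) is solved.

step 1 [0.5y] zero: DF = P = 4769/5000 ≈ 0.953800
step 2 [1y] swap r/2=819/18719: DF=(1 − 819/18719·(0.953800))/(1+819/18719) = 9181/10000 ≈ 0.918100
step 3 [1.5y] zero: DF = P = 8863/10000 ≈ 0.886300

1 1/2 4769/5000
2 1 9181/10000
3 3/2 8863/10000
DF(1y) is solved at step 2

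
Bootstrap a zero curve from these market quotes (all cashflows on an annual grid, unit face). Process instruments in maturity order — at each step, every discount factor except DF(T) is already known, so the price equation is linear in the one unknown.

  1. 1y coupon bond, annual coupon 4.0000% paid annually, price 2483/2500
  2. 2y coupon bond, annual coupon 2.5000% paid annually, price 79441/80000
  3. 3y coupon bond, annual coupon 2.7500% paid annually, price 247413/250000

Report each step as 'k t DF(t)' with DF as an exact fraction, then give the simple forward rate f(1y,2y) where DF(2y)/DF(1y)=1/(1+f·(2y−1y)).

step 1 [1y] bond c/1=1/25: DF=(2483/2500 − 1/25·(0))/(1+1/25) = 191/200 ≈ 0.955000
step 2 [2y] bond c/1=1/40: DF=(79441/80000 − 1/40·(0.955000))/(1+1/40) = 1891/2000 ≈ 0.945500
step 3 [3y] bond c/1=11/400: DF=(247413/250000 − 11/400·(0.955000+0.945500))/(1+11/400) = 9123/10000 ≈ 0.912300

1 1 191/200
2 2 1891/2000
3 3 9123/10000
f(1y,2y) = ((191/200)/(1891/2000) − 1)/(1) = 19/1891 ≈ 1.0048%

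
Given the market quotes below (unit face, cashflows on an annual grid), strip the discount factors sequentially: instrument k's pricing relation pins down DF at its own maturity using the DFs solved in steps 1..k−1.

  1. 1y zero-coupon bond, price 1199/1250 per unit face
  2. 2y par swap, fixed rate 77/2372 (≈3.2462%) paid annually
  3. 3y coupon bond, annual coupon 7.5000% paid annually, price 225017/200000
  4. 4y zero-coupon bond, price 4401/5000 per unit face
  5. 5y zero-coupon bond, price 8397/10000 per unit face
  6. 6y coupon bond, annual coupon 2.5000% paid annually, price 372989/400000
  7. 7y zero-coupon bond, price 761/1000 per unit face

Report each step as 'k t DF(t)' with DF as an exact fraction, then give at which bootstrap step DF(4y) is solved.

step 1 [1y] zero: DF = P = 1199/1250 ≈ 0.959200
step 2 [2y] swap r/1=77/2372: DF=(1 − 77/2372·(0.959200))/(1+77/2372) = 1173/1250 ≈ 0.938400
step 3 [3y] bond c/1=3/40: DF=(225017/200000 − 3/40·(0.959200+0.938400))/(1+3/40) = 4571/5000 ≈ 0.914200
step 4 [4y] zero: DF = P = 4401/5000 ≈ 0.880200
step 5 [5y] zero: DF = P = 8397/10000 ≈ 0.839700
step 6 [6y] bond c/1=1/40: DF=(372989/400000 − 1/40·(0.959200+0.938400+0.914200+0.880200+0.839700))/(1+1/40) = 999/1250 ≈ 0.799200
step 7 [7y] zero: DF = P = 761/1000 ≈ 0.761000

1 1 1199/1250
2 2 1173/1250
3 3 4571/5000
4 4 4401/5000
5 5 8397/10000
6 6 999/1250
7 7 761/1000
DF(4y) is solved at step 4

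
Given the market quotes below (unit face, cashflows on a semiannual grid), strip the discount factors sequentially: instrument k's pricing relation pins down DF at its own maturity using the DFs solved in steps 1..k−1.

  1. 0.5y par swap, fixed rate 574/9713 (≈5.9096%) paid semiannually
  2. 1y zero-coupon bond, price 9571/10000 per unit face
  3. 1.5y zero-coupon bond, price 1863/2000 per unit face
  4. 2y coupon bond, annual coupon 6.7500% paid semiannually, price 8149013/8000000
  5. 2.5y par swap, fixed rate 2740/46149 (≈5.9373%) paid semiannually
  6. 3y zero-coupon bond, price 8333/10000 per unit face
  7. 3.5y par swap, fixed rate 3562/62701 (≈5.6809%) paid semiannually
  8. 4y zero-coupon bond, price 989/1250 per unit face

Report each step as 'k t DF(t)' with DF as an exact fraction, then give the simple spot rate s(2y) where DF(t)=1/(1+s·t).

1 1/2 9713/10000
2 1 9571/10000
3 3/2 1863/2000
4 2 223/250
5 5/2 863/1000
6 3 8333/10000
7 7/2 8219/10000
8 4 989/1250
s(2y) = (1/(223/250) − 1)/(2) = 27/446 ≈ 6.0538%

step 1 [0.5y] swap r/2=287/9713: DF=(1 − 287/9713·(0))/(1+287/9713) = 9713/10000 ≈ 0.971300
step 2 [1y] zero: DF = P = 9571/10000 ≈ 0.957100
step 3 [1.5y] zero: DF = P = 1863/2000 ≈ 0.931500
step 4 [2y] bond c/2=27/800: DF=(8149013/8000000 − 27/800·(0.971300+0.957100+0.931500))/(1+27/800) = 223/250 ≈ 0.892000
step 5 [2.5y] swap r/2=1370/46149: DF=(1 − 1370/46149·(0.971300+0.957100+0.931500+0.892000))/(1+1370/46149) = 863/1000 ≈ 0.863000
step 6 [3y] zero: DF = P = 8333/10000 ≈ 0.833300
step 7 [3.5y] swap r/2=1781/62701: DF=(1 − 1781/62701·(0.971300+0.957100+0.931500+0.892000+0.863000+0.833300))/(1+1781/62701) = 8219/10000 ≈ 0.821900
step 8 [4y] zero: DF = P = 989/1250 ≈ 0.791200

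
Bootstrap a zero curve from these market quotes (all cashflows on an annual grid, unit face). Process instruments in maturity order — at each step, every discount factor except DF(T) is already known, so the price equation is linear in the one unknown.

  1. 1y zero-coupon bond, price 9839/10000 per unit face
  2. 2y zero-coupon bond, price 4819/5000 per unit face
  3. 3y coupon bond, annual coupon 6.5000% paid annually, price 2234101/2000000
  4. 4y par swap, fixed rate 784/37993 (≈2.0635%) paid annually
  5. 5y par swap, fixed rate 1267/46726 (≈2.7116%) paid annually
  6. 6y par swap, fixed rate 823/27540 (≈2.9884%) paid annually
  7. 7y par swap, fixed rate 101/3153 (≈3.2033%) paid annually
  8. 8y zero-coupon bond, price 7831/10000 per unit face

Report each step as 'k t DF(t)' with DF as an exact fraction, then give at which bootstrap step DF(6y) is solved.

1 1 9839/10000
2 2 4819/5000
3 3 93/100
4 4 576/625
5 5 8733/10000
6 6 4177/5000
7 7 399/500
8 8 7831/10000
DF(6y) is solved at step 6

step 1 [1y] zero: DF = P = 9839/10000 ≈ 0.983900
step 2 [2y] zero: DF = P = 4819/5000 ≈ 0.963800
step 3 [3y] bond c/1=13/200: DF=(2234101/2000000 − 13/200·(0.983900+0.963800))/(1+13/200) = 93/100 ≈ 0.930000
step 4 [4y] swap r/1=784/37993: DF=(1 − 784/37993·(0.983900+0.963800+0.930000))/(1+784/37993) = 576/625 ≈ 0.921600
step 5 [5y] swap r/1=1267/46726: DF=(1 − 1267/46726·(0.983900+0.963800+0.930000+0.921600))/(1+1267/46726) = 8733/10000 ≈ 0.873300
step 6 [6y] swap r/1=823/27540: DF=(1 − 823/27540·(0.983900+0.963800+0.930000+0.921600+0.873300))/(1+823/27540) = 4177/5000 ≈ 0.835400
step 7 [7y] swap r/1=101/3153: DF=(1 − 101/3153·(0.983900+0.963800+0.930000+0.921600+0.873300+0.835400))/(1+101/3153) = 399/500 ≈ 0.798000
step 8 [8y] zero: DF = P = 7831/10000 ≈ 0.783100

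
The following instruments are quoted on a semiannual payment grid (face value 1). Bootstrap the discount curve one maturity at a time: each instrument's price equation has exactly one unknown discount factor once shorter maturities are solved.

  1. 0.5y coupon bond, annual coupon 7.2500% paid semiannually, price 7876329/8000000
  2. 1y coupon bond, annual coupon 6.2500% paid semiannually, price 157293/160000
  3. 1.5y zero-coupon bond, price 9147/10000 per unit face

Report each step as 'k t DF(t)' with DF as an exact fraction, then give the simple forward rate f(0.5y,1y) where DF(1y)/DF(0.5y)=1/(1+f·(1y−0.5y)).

step 1 [0.5y] bond c/2=29/800: DF=(7876329/8000000 − 29/800·(0))/(1+29/800) = 9501/10000 ≈ 0.950100
step 2 [1y] bond c/2=1/32: DF=(157293/160000 − 1/32·(0.950100))/(1+1/32) = 1849/2000 ≈ 0.924500
step 3 [1.5y] zero: DF = P = 9147/10000 ≈ 0.914700

1 1/2 9501/10000
2 1 1849/2000
3 3/2 9147/10000
f(0.5y,1y) = ((9501/10000)/(1849/2000) − 1)/(1/2) = 512/9245 ≈ 5.5381%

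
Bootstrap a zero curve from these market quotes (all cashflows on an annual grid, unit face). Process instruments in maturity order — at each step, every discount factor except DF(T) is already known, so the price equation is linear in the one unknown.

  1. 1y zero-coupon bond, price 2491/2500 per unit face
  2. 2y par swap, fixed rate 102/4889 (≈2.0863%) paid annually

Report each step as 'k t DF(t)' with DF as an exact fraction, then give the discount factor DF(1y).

step 1 [1y] zero: DF = P = 2491/2500 ≈ 0.996400
step 2 [2y] swap r/1=102/4889: DF=(1 − 102/4889·(0.996400))/(1+102/4889) = 1199/1250 ≈ 0.959200

1 1 2491/2500
2 2 1199/1250
DF(1y) = 2491/2500 ≈ 0.996400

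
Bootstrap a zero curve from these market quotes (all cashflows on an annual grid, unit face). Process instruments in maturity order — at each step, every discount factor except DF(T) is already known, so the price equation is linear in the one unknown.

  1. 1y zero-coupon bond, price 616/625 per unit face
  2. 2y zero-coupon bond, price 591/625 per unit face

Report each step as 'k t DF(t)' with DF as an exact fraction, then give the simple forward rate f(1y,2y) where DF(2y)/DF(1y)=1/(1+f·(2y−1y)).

step 1 [1y] zero: DF = P = 616/625 ≈ 0.985600
step 2 [2y] zero: DF = P = 591/625 ≈ 0.945600

1 1 616/625
2 2 591/625
f(1y,2y) = ((616/625)/(591/625) − 1)/(1) = 25/591 ≈ 4.2301%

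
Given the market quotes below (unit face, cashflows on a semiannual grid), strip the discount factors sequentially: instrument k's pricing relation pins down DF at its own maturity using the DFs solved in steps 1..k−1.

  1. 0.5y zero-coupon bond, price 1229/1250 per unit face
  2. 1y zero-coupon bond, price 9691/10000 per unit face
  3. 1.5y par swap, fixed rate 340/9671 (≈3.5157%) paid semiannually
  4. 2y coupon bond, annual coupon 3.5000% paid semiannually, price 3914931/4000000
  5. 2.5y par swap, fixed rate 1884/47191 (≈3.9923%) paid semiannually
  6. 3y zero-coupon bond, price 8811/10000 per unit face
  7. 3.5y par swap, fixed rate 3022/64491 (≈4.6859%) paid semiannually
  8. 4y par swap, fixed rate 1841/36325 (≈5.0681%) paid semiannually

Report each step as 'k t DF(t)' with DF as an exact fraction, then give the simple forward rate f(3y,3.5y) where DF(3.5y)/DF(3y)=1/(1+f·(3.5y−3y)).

step 1 [0.5y] zero: DF = P = 1229/1250 ≈ 0.983200
step 2 [1y] zero: DF = P = 9691/10000 ≈ 0.969100
step 3 [1.5y] swap r/2=170/9671: DF=(1 − 170/9671·(0.983200+0.969100))/(1+170/9671) = 949/1000 ≈ 0.949000
step 4 [2y] bond c/2=7/400: DF=(3914931/4000000 − 7/400·(0.983200+0.969100+0.949000))/(1+7/400) = 114/125 ≈ 0.912000
step 5 [2.5y] swap r/2=942/47191: DF=(1 − 942/47191·(0.983200+0.969100+0.949000+0.912000))/(1+942/47191) = 4529/5000 ≈ 0.905800
step 6 [3y] zero: DF = P = 8811/10000 ≈ 0.881100
step 7 [3.5y] swap r/2=1511/64491: DF=(1 − 1511/64491·(0.983200+0.969100+0.949000+0.912000+0.905800+0.881100))/(1+1511/64491) = 8489/10000 ≈ 0.848900
step 8 [4y] swap r/2=1841/72650: DF=(1 − 1841/72650·(0.983200+0.969100+0.949000+0.912000+0.905800+0.881100+0.848900))/(1+1841/72650) = 8159/10000 ≈ 0.815900

1 1/2 1229/1250
2 1 9691/10000
3 3/2 949/1000
4 2 114/125
5 5/2 4529/5000
6 3 8811/10000
7 7/2 8489/10000
8 4 8159/10000
f(3y,3.5y) = ((8811/10000)/(8489/10000) − 1)/(1/2) = 644/8489 ≈ 7.5863%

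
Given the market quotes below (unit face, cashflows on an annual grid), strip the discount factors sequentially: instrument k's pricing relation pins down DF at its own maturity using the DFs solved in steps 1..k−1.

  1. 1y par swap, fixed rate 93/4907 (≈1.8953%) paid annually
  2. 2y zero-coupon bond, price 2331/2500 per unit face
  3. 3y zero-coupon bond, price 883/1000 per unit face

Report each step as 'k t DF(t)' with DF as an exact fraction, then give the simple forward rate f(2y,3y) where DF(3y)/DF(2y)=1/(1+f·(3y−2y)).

step 1 [1y] swap r/1=93/4907: DF=(1 − 93/4907·(0))/(1+93/4907) = 4907/5000 ≈ 0.981400
step 2 [2y] zero: DF = P = 2331/2500 ≈ 0.932400
step 3 [3y] zero: DF = P = 883/1000 ≈ 0.883000

1 1 4907/5000
2 2 2331/2500
3 3 883/1000
f(2y,3y) = ((2331/2500)/(883/1000) − 1)/(1) = 247/4415 ≈ 5.5946%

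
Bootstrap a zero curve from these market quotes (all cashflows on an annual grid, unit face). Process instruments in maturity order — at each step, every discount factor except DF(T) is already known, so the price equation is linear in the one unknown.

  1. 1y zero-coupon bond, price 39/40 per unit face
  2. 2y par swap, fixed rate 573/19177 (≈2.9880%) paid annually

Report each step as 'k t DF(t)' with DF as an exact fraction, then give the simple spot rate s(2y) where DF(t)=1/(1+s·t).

1 1 39/40
2 2 9427/10000
s(2y) = (1/(9427/10000) − 1)/(2) = 573/18854 ≈ 3.0391%

step 1 [1y] zero: DF = P = 39/40 ≈ 0.975000
step 2 [2y] swap r/1=573/19177: DF=(1 − 573/19177·(0.975000))/(1+573/19177) = 9427/10000 ≈ 0.942700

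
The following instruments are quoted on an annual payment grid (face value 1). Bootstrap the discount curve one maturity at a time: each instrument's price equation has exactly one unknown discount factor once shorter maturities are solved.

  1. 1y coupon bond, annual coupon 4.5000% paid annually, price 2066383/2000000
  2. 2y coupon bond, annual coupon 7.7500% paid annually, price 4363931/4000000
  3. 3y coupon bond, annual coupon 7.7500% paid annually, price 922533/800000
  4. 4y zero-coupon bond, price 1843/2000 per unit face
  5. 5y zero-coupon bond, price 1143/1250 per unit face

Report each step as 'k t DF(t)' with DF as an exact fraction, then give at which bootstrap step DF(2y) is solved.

1 1 9887/10000
2 2 4707/5000
3 3 4657/5000
4 4 1843/2000
5 5 1143/1250
DF(2y) is solved at step 2

step 1 [1y] bond c/1=9/200: DF=(2066383/2000000 − 9/200·(0))/(1+9/200) = 9887/10000 ≈ 0.988700
step 2 [2y] bond c/1=31/400: DF=(4363931/4000000 − 31/400·(0.988700))/(1+31/400) = 4707/5000 ≈ 0.941400
step 3 [3y] bond c/1=31/400: DF=(922533/800000 − 31/400·(0.988700+0.941400))/(1+31/400) = 4657/5000 ≈ 0.931400
step 4 [4y] zero: DF = P = 1843/2000 ≈ 0.921500
step 5 [5y] zero: DF = P = 1143/1250 ≈ 0.914400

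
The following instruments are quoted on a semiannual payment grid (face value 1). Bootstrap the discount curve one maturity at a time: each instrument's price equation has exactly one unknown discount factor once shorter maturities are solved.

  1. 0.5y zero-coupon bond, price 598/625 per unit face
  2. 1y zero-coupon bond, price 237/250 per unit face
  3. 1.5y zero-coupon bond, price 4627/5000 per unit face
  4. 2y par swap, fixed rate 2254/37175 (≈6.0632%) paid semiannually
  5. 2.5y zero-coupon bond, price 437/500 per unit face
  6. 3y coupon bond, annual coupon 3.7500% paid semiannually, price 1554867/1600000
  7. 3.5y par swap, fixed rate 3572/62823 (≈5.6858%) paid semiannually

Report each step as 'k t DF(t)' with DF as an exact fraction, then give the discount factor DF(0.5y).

step 1 [0.5y] zero: DF = P = 598/625 ≈ 0.956800
step 2 [1y] zero: DF = P = 237/250 ≈ 0.948000
step 3 [1.5y] zero: DF = P = 4627/5000 ≈ 0.925400
step 4 [2y] swap r/2=1127/37175: DF=(1 − 1127/37175·(0.956800+0.948000+0.925400))/(1+1127/37175) = 8873/10000 ≈ 0.887300
step 5 [2.5y] zero: DF = P = 437/500 ≈ 0.874000
step 6 [3y] bond c/2=3/160: DF=(1554867/1600000 − 3/160·(0.956800+0.948000+0.925400+0.887300+0.874000))/(1+3/160) = 4347/5000 ≈ 0.869400
step 7 [3.5y] swap r/2=1786/62823: DF=(1 − 1786/62823·(0.956800+0.948000+0.925400+0.887300+0.874000+0.869400))/(1+1786/62823) = 4107/5000 ≈ 0.821400

1 1/2 598/625
2 1 237/250
3 3/2 4627/5000
4 2 8873/10000
5 5/2 437/500
6 3 4347/5000
7 7/2 4107/5000
DF(0.5y) = 598/625 ≈ 0.956800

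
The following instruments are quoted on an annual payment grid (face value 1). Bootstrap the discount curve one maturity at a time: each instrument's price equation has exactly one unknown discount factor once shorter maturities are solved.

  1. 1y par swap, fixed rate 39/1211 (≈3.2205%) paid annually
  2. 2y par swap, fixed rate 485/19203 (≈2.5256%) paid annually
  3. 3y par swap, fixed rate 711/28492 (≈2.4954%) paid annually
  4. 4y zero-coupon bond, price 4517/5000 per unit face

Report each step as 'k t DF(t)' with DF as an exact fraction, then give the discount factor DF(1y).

1 1 1211/1250
2 2 1903/2000
3 3 9289/10000
4 4 4517/5000
DF(1y) = 1211/1250 ≈ 0.968800

step 1 [1y] swap r/1=39/1211: DF=(1 − 39/1211·(0))/(1+39/1211) = 1211/1250 ≈ 0.968800
step 2 [2y] swap r/1=485/19203: DF=(1 − 485/19203·(0.968800))/(1+485/19203) = 1903/2000 ≈ 0.951500
step 3 [3y] swap r/1=711/28492: DF=(1 − 711/28492·(0.968800+0.951500))/(1+711/28492) = 9289/10000 ≈ 0.928900
step 4 [4y] zero: DF = P = 4517/5000 ≈ 0.903400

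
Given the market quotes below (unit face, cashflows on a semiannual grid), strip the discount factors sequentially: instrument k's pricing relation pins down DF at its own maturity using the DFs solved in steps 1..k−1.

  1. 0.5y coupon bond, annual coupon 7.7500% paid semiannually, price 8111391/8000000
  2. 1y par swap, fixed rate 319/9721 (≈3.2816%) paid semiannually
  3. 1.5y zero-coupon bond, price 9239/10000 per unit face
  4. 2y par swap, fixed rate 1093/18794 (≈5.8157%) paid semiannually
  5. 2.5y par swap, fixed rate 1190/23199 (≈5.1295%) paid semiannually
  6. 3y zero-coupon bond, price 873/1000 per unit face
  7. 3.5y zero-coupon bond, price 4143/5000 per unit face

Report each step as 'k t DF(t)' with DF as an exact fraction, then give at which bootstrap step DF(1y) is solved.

step 1 [0.5y] bond c/2=31/800: DF=(8111391/8000000 − 31/800·(0))/(1+31/800) = 9761/10000 ≈ 0.976100
step 2 [1y] swap r/2=319/19442: DF=(1 − 319/19442·(0.976100))/(1+319/19442) = 9681/10000 ≈ 0.968100
step 3 [1.5y] zero: DF = P = 9239/10000 ≈ 0.923900
step 4 [2y] swap r/2=1093/37588: DF=(1 − 1093/37588·(0.976100+0.968100+0.923900))/(1+1093/37588) = 8907/10000 ≈ 0.890700
step 5 [2.5y] swap r/2=595/23199: DF=(1 − 595/23199·(0.976100+0.968100+0.923900+0.890700))/(1+595/23199) = 881/1000 ≈ 0.881000
step 6 [3y] zero: DF = P = 873/1000 ≈ 0.873000
step 7 [3.5y] zero: DF = P = 4143/5000 ≈ 0.828600

1 1/2 9761/10000
2 1 9681/10000
3 3/2 9239/10000
4 2 8907/10000
5 5/2 881/1000
6 3 873/1000
7 7/2 4143/5000
DF(1y) is solved at step 2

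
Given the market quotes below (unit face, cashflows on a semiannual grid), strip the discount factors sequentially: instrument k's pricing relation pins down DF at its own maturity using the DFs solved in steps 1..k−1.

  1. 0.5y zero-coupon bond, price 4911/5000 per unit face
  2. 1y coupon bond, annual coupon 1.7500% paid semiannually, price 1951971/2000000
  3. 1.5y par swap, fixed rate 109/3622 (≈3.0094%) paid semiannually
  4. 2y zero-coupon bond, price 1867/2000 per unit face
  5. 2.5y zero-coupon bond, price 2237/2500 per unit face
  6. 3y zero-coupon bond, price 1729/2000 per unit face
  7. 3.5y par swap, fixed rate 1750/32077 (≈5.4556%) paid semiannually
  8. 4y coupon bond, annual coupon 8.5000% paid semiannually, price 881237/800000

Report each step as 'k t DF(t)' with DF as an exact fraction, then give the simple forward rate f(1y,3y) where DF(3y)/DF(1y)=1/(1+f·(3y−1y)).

1 1/2 4911/5000
2 1 959/1000
3 3/2 2391/2500
4 2 1867/2000
5 5/2 2237/2500
6 3 1729/2000
7 7/2 33/40
8 4 7951/10000
f(1y,3y) = ((959/1000)/(1729/2000) − 1)/(2) = 27/494 ≈ 5.4656%

step 1 [0.5y] zero: DF = P = 4911/5000 ≈ 0.982200
step 2 [1y] bond c/2=7/800: DF=(1951971/2000000 − 7/800·(0.982200))/(1+7/800) = 959/1000 ≈ 0.959000
step 3 [1.5y] swap r/2=109/7244: DF=(1 − 109/7244·(0.982200+0.959000))/(1+109/7244) = 2391/2500 ≈ 0.956400
step 4 [2y] zero: DF = P = 1867/2000 ≈ 0.933500
step 5 [2.5y] zero: DF = P = 2237/2500 ≈ 0.894800
step 6 [3y] zero: DF = P = 1729/2000 ≈ 0.864500
step 7 [3.5y] swap r/2=875/32077: DF=(1 − 875/32077·(0.982200+0.959000+0.956400+0.933500+0.894800+0.864500))/(1+875/32077) = 33/40 ≈ 0.825000
step 8 [4y] bond c/2=17/400: DF=(881237/800000 − 17/400·(0.982200+0.959000+0.956400+0.933500+0.894800+0.864500+0.825000))/(1+17/400) = 7951/10000 ≈ 0.795100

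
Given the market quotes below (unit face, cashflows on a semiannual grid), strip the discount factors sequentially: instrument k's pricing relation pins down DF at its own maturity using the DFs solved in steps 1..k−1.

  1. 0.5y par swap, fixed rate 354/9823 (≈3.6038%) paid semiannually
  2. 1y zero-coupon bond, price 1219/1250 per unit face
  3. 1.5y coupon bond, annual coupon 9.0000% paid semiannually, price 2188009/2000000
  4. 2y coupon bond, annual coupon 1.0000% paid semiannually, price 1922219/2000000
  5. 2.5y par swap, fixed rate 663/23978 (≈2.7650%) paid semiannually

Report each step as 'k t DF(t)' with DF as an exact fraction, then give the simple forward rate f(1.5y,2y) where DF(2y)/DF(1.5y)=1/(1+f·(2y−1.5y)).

step 1 [0.5y] swap r/2=177/9823: DF=(1 − 177/9823·(0))/(1+177/9823) = 9823/10000 ≈ 0.982300
step 2 [1y] zero: DF = P = 1219/1250 ≈ 0.975200
step 3 [1.5y] bond c/2=9/200: DF=(2188009/2000000 − 9/200·(0.982300+0.975200))/(1+9/200) = 4813/5000 ≈ 0.962600
step 4 [2y] bond c/2=1/200: DF=(1922219/2000000 − 1/200·(0.982300+0.975200+0.962600))/(1+1/200) = 4709/5000 ≈ 0.941800
step 5 [2.5y] swap r/2=663/47956: DF=(1 − 663/47956·(0.982300+0.975200+0.962600+0.941800))/(1+663/47956) = 9337/10000 ≈ 0.933700

1 1/2 9823/10000
2 1 1219/1250
3 3/2 4813/5000
4 2 4709/5000
5 5/2 9337/10000
f(1.5y,2y) = ((4813/5000)/(4709/5000) − 1)/(1/2) = 208/4709 ≈ 4.4171%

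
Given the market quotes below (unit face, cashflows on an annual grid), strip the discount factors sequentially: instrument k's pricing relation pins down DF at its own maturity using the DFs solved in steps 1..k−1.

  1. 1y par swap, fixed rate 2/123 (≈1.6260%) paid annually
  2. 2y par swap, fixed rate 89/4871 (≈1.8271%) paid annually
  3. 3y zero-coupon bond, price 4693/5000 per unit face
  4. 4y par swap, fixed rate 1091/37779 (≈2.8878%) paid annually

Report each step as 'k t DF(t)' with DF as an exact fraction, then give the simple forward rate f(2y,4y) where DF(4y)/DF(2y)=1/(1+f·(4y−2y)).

step 1 [1y] swap r/1=2/123: DF=(1 − 2/123·(0))/(1+2/123) = 123/125 ≈ 0.984000
step 2 [2y] swap r/1=89/4871: DF=(1 − 89/4871·(0.984000))/(1+89/4871) = 2411/2500 ≈ 0.964400
step 3 [3y] zero: DF = P = 4693/5000 ≈ 0.938600
step 4 [4y] swap r/1=1091/37779: DF=(1 − 1091/37779·(0.984000+0.964400+0.938600))/(1+1091/37779) = 8909/10000 ≈ 0.890900

1 1 123/125
2 2 2411/2500
3 3 4693/5000
4 4 8909/10000
f(2y,4y) = ((2411/2500)/(8909/10000) − 1)/(2) = 735/17818 ≈ 4.1250%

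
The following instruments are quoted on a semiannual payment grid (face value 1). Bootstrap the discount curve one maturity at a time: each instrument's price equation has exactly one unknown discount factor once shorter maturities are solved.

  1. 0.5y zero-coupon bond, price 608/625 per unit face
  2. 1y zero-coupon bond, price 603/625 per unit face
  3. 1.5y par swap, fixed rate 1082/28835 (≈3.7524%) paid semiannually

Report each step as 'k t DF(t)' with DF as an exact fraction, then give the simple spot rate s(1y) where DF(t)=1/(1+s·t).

1 1/2 608/625
2 1 603/625
3 3/2 9459/10000
s(1y) = (1/(603/625) − 1)/(1) = 22/603 ≈ 3.6484%

step 1 [0.5y] zero: DF = P = 608/625 ≈ 0.972800
step 2 [1y] zero: DF = P = 603/625 ≈ 0.964800
step 3 [1.5y] swap r/2=541/28835: DF=(1 − 541/28835·(0.972800+0.964800))/(1+541/28835) = 9459/10000 ≈ 0.945900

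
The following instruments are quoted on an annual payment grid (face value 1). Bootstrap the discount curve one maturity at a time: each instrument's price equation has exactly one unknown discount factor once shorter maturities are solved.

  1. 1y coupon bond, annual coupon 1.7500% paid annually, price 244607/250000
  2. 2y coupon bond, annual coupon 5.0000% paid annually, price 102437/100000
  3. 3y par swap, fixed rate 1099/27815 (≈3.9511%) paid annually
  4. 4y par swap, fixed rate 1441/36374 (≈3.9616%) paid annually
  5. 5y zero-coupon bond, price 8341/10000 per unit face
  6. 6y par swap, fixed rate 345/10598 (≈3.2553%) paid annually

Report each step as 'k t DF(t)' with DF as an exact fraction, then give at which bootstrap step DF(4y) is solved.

1 1 601/625
2 2 4649/5000
3 3 8901/10000
4 4 8559/10000
5 5 8341/10000
6 6 331/400
DF(4y) is solved at step 4

step 1 [1y] bond c/1=7/400: DF=(244607/250000 − 7/400·(0))/(1+7/400) = 601/625 ≈ 0.961600
step 2 [2y] bond c/1=1/20: DF=(102437/100000 − 1/20·(0.961600))/(1+1/20) = 4649/5000 ≈ 0.929800
step 3 [3y] swap r/1=1099/27815: DF=(1 − 1099/27815·(0.961600+0.929800))/(1+1099/27815) = 8901/10000 ≈ 0.890100
step 4 [4y] swap r/1=1441/36374: DF=(1 − 1441/36374·(0.961600+0.929800+0.890100))/(1+1441/36374) = 8559/10000 ≈ 0.855900
step 5 [5y] zero: DF = P = 8341/10000 ≈ 0.834100
step 6 [6y] swap r/1=345/10598: DF=(1 − 345/10598·(0.961600+0.929800+0.890100+0.855900+0.834100))/(1+345/10598) = 331/400 ≈ 0.827500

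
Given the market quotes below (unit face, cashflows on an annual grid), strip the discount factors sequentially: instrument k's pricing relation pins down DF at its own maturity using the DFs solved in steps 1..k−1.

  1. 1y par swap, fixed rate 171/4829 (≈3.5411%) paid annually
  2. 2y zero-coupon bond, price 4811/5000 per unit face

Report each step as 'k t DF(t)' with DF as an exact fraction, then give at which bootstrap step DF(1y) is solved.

step 1 [1y] swap r/1=171/4829: DF=(1 − 171/4829·(0))/(1+171/4829) = 4829/5000 ≈ 0.965800
step 2 [2y] zero: DF = P = 4811/5000 ≈ 0.962200

1 1 4829/5000
2 2 4811/5000
DF(1y) is solved at step 1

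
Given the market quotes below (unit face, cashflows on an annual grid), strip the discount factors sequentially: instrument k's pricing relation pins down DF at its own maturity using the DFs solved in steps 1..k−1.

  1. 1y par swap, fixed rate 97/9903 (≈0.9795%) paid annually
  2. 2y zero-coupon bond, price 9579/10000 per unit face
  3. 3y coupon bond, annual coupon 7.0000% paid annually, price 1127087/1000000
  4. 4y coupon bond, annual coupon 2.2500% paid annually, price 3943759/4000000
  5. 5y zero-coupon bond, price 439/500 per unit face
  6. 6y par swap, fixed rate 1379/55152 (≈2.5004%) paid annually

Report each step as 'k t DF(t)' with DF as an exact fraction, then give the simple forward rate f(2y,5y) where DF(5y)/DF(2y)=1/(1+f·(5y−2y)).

1 1 9903/10000
2 2 9579/10000
3 3 9259/10000
4 4 901/1000
5 5 439/500
6 6 8621/10000
f(2y,5y) = ((9579/10000)/(439/500) − 1)/(3) = 799/26340 ≈ 3.0334%

step 1 [1y] swap r/1=97/9903: DF=(1 − 97/9903·(0))/(1+97/9903) = 9903/10000 ≈ 0.990300
step 2 [2y] zero: DF = P = 9579/10000 ≈ 0.957900
step 3 [3y] bond c/1=7/100: DF=(1127087/1000000 − 7/100·(0.990300+0.957900))/(1+7/100) = 9259/10000 ≈ 0.925900
step 4 [4y] bond c/1=9/400: DF=(3943759/4000000 − 9/400·(0.990300+0.957900+0.925900))/(1+9/400) = 901/1000 ≈ 0.901000
step 5 [5y] zero: DF = P = 439/500 ≈ 0.878000
step 6 [6y] swap r/1=1379/55152: DF=(1 − 1379/55152·(0.990300+0.957900+0.925900+0.901000+0.878000))/(1+1379/55152) = 8621/10000 ≈ 0.862100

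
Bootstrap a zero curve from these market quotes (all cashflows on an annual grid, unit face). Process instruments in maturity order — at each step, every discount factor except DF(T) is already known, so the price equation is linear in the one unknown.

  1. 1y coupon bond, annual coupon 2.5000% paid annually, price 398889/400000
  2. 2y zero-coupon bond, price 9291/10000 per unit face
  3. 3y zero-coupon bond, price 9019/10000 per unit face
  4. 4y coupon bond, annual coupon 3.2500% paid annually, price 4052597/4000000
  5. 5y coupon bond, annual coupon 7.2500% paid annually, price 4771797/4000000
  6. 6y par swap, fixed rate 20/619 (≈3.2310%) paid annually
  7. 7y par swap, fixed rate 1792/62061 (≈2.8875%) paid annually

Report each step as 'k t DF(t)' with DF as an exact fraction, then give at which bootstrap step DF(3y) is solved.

step 1 [1y] bond c/1=1/40: DF=(398889/400000 − 1/40·(0))/(1+1/40) = 9729/10000 ≈ 0.972900
step 2 [2y] zero: DF = P = 9291/10000 ≈ 0.929100
step 3 [3y] zero: DF = P = 9019/10000 ≈ 0.901900
step 4 [4y] bond c/1=13/400: DF=(4052597/4000000 − 13/400·(0.972900+0.929100+0.901900))/(1+13/400) = 893/1000 ≈ 0.893000
step 5 [5y] bond c/1=29/400: DF=(4771797/4000000 − 29/400·(0.972900+0.929100+0.901900+0.893000))/(1+29/400) = 539/625 ≈ 0.862400
step 6 [6y] swap r/1=20/619: DF=(1 − 20/619·(0.972900+0.929100+0.901900+0.893000+0.862400))/(1+20/619) = 413/500 ≈ 0.826000
step 7 [7y] swap r/1=1792/62061: DF=(1 − 1792/62061·(0.972900+0.929100+0.901900+0.893000+0.862400+0.826000))/(1+1792/62061) = 513/625 ≈ 0.820800

1 1 9729/10000
2 2 9291/10000
3 3 9019/10000
4 4 893/1000
5 5 539/625
6 6 413/500
7 7 513/625
DF(3y) is solved at step 3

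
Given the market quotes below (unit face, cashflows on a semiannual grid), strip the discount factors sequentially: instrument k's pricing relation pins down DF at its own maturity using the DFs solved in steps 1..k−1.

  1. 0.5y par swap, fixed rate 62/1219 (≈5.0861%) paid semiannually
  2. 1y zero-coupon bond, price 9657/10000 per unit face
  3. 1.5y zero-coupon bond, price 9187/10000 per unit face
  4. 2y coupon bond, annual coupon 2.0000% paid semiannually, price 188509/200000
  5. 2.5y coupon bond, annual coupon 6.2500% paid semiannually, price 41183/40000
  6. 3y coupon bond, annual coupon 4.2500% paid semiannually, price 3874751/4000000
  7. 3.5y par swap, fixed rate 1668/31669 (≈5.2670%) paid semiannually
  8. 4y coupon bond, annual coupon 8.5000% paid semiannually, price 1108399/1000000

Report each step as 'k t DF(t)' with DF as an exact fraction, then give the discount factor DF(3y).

1 1/2 1219/1250
2 1 9657/10000
3 3/2 9187/10000
4 2 9049/10000
5 5/2 8843/10000
6 3 4259/5000
7 7/2 2083/2500
8 4 161/200
DF(3y) = 4259/5000 ≈ 0.851800

step 1 [0.5y] swap r/2=31/1219: DF=(1 − 31/1219·(0))/(1+31/1219) = 1219/1250 ≈ 0.975200
step 2 [1y] zero: DF = P = 9657/10000 ≈ 0.965700
step 3 [1.5y] zero: DF = P = 9187/10000 ≈ 0.918700
step 4 [2y] bond c/2=1/100: DF=(188509/200000 − 1/100·(0.975200+0.965700+0.918700))/(1+1/100) = 9049/10000 ≈ 0.904900
step 5 [2.5y] bond c/2=1/32: DF=(41183/40000 − 1/32·(0.975200+0.965700+0.918700+0.904900))/(1+1/32) = 8843/10000 ≈ 0.884300
step 6 [3y] bond c/2=17/800: DF=(3874751/4000000 − 17/800·(0.975200+0.965700+0.918700+0.904900+0.884300))/(1+17/800) = 4259/5000 ≈ 0.851800
step 7 [3.5y] swap r/2=834/31669: DF=(1 − 834/31669·(0.975200+0.965700+0.918700+0.904900+0.884300+0.851800))/(1+834/31669) = 2083/2500 ≈ 0.833200
step 8 [4y] bond c/2=17/400: DF=(1108399/1000000 − 17/400·(0.975200+0.965700+0.918700+0.904900+0.884300+0.851800+0.833200))/(1+17/400) = 161/200 ≈ 0.805000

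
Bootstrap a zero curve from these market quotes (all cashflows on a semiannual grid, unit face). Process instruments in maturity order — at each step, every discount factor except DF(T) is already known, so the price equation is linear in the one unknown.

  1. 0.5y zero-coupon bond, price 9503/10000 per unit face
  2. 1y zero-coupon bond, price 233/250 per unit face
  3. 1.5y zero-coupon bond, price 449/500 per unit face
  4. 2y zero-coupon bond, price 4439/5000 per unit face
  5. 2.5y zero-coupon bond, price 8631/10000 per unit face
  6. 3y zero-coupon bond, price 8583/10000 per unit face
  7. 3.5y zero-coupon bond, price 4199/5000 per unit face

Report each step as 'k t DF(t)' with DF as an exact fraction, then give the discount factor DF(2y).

1 1/2 9503/10000
2 1 233/250
3 3/2 449/500
4 2 4439/5000
5 5/2 8631/10000
6 3 8583/10000
7 7/2 4199/5000
DF(2y) = 4439/5000 ≈ 0.887800

step 1 [0.5y] zero: DF = P = 9503/10000 ≈ 0.950300
step 2 [1y] zero: DF = P = 233/250 ≈ 0.932000
step 3 [1.5y] zero: DF = P = 449/500 ≈ 0.898000
step 4 [2y] zero: DF = P = 4439/5000 ≈ 0.887800
step 5 [2.5y] zero: DF = P = 8631/10000 ≈ 0.863100
step 6 [3y] zero: DF = P = 8583/10000 ≈ 0.858300
step 7 [3.5y] zero: DF = P = 4199/5000 ≈ 0.839800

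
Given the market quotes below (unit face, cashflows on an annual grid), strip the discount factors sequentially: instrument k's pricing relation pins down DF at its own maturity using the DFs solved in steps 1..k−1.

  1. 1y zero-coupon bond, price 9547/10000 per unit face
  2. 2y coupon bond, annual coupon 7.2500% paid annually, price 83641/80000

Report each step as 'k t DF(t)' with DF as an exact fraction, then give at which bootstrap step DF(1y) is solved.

1 1 9547/10000
2 2 9103/10000
DF(1y) is solved at step 1

step 1 [1y] zero: DF = P = 9547/10000 ≈ 0.954700
step 2 [2y] bond c/1=29/400: DF=(83641/80000 − 29/400·(0.954700))/(1+29/400) = 9103/10000 ≈ 0.910300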